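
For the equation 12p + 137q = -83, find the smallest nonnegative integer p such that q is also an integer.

73

gcd(137, 12) = 1  (137 = 11*12 + 5, 12 = 2*5 + 2, 5 = 2*2 + 1, 2 = 2*1).
1 divides -83, so solutions exist.
Back-substituting, 12*(-57) + 137*(5) = 1.
Scale by -83/1 = -83: (p₀, q₀) = (4731, -415).
General solution: p = 4731 + 137t, q = -415 - 12t for integer t.
p ≥ 0: smallest is 4731 mod 137 = 73 (at t = -34), with q = -7.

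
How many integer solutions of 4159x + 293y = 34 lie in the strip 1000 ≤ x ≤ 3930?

10

gcd(4159, 293):
  4159 = 14·293 + 57
  293 = 5·57 + 8
  57 = 7·8 + 1
  8 = 8·1
so gcd(4159, 293) = 1.
Back-substitute for Bézout coefficients:
  1 = 57 - 7·8
  ... = 4159·(36) + 293·(-511)
Scale by 34: particular solution (1224, -17374); reduce x mod 293: (52, -738).
General solution: x = 52 + 293t, y = -738 - 4159t for integer t.
1000 ≤ 52 + 293t ≤ 3930 gives t ∈ [4, 13], which is 10 values.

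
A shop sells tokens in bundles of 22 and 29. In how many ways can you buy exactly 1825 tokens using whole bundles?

3

Need nonnegative integers with 22j + 29k = 1825.
gcd(22, 29) = 1, and 22·(4) + 29·(-3) = 1.
So (j₀, k₀) = (7300, -5475); general j = 7300 + 29t, k = -5475 - 22t.
j ≥ 0 ⇒ t ≥ -251; k ≥ 0 ⇒ t ≤ -249. That's 3 values of t.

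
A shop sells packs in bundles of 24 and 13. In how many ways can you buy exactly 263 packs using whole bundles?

Need nonnegative integers with 24j + 13k = 263.
gcd(24, 13) = 1, and 24·(6) + 13·(-11) = 1.
So (j₀, k₀) = (1578, -2893); general j = 1578 + 13t, k = -2893 - 24t.
j ≥ 0 ⇒ t ≥ -121; k ≥ 0 ⇒ t ≤ -121. That's 1 value of t.

1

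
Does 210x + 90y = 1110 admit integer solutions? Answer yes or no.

gcd(210, 90) = 30  (210 = 2*90 + 30, 90 = 3*30).
30 divides 1110, so integer solutions exist.

yes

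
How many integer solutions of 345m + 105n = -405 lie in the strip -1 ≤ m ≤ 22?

3

gcd(345, 105) = 15.
By Bézout, 345·(-3) + 105·(10) = 15.
Particular solution: (4, -17).
General solution: m = 4 + 7t, n = -17 - 23t for integer t.
-1 ≤ 4 + 7t ≤ 22 gives t ∈ [0, 2], which is 3 values.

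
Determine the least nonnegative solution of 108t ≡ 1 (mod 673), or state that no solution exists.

592

gcd(673, 108) = 1.
1 divides 1, so solutions exist.
By Bézout, 108×(-81) + 673×(13) = 1.
So 108×(-81) ≡ 1 (mod 673); multiply by 1: t ≡ -81 (mod 673).
Smallest nonnegative: t = -81 mod 673 = 592.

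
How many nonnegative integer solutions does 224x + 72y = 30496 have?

15

gcd(224, 72):
  224 = 3*72 + 8
  72 = 9*8
so gcd(224, 72) = 8.
Back-substitute for Bézout coefficients:
  8 = 224 - 3*72
  ... = 224*(1) + 72*(-3)
Scale by 3812: one solution is (3812, -11436). Reduce x mod 9: (5, 408).
General: x = 5 + 9t, y = 408 - 28t.
x ≥ 0 ⇒ t ≥ 0; y ≥ 0 ⇒ t ≤ 14. So t ∈ [0, 14]: 15 solutions.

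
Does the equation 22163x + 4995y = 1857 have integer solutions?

no

gcd(22163, 4995) = 37.
37 does not divide 1857 (remainder 7), so no integer solutions.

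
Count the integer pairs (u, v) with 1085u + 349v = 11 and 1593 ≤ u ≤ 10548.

gcd(1085, 349) = 1  (1085 = 3×349 + 38, 349 = 9×38 + 7, 38 = 5×7 + 3, 7 = 2×3 + 1, 3 = 3×1).
Back-substituting, 1085×(-101) + 349×(314) = 1.
Scale by 11: particular solution (-1111, 3454); reduce u mod 349: (285, -886).
General solution: u = 285 + 349t, v = -886 - 1085t for integer t.
1593 ≤ 285 + 349t ≤ 10548 gives t ∈ [4, 29], which is 26 values.

26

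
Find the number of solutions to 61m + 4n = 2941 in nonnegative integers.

gcd(61, 4) = 1.
By Bézout, 61·(1) + 4·(-15) = 1.
One solution: (1, 720).
General: m = 1 + 4t, n = 720 - 61t.
m ≥ 0 ⇒ t ≥ 0; n ≥ 0 ⇒ t ≤ 11. So t ∈ [0, 11]: 12 solutions.

12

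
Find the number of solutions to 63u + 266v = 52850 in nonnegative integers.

22

gcd(266, 63) = 7.
By Bézout, 63*(17) + 266*(-4) = 7.
One solution: (24, 193).
General: u = 24 + 38t, v = 193 - 9t.
u ≥ 0 ⇒ t ≥ 0; v ≥ 0 ⇒ t ≤ 21. So t ∈ [0, 21]: 22 solutions.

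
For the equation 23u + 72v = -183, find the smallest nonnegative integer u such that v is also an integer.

gcd(72, 23) = 1.
1 divides -183, so solutions exist.
By Bézout, 23×(-25) + 72×(8) = 1.
Scale by -183/1 = -183: (u₀, v₀) = (4575, -1464).
General solution: u = 4575 + 72t, v = -1464 - 23t for integer t.
u ≥ 0: smallest is 4575 mod 72 = 39 (at t = -63), with v = -15.

39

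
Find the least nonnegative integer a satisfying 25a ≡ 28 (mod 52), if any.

gcd(52, 25):
  52 = 2×25 + 2
  25 = 12×2 + 1
  2 = 2×1
so gcd(52, 25) = 1.
1 divides 28, so solutions exist.
Back-substitute for Bézout coefficients:
  1 = 25 - 12×2
  ... = 25×(25) + 52×(-12)
So 25×(25) ≡ 1 (mod 52); multiply by 28: a ≡ 700 (mod 52).
Smallest nonnegative: a = 700 mod 52 = 24.

24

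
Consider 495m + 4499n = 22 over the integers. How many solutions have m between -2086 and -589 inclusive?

gcd(4499, 495) = 11  (4499 = 9*495 + 44, 495 = 11*44 + 11, 44 = 4*11).
Back-substituting, 495*(100) + 4499*(-11) = 11.
Scale by 2: particular solution (200, -22); reduce m mod 409: (200, -22).
General solution: m = 200 + 409t, n = -22 - 45t for integer t.
-2086 ≤ 200 + 409t ≤ -589 gives t ∈ [-5, -2], which is 4 values.

4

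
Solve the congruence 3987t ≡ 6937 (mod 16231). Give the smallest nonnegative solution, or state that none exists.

6727

gcd(16231, 3987) = 1  (16231 = 4*3987 + 283, 3987 = 14*283 + 25, 283 = 11*25 + 8, 25 = 3*8 + 1, 8 = 8*1).
1 divides 6937, so solutions exist.
Back-substituting, 3987*(1950) + 16231*(-479) = 1.
So 3987*(1950) ≡ 1 (mod 16231); multiply by 6937: t ≡ 13527150 (mod 16231).
Smallest nonnegative: t = 13527150 mod 16231 = 6727.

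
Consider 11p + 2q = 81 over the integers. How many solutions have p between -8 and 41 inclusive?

25

gcd(11, 2):
  11 = 5*2 + 1
  2 = 2*1
so gcd(11, 2) = 1.
Back-substitute for Bézout coefficients:
  1 = 11 - 5*2
  ... = 11*(1) + 2*(-5)
Scale by 81: particular solution (81, -405); reduce p mod 2: (1, 35).
General solution: p = 1 + 2t, q = 35 - 11t for integer t.
-8 ≤ 1 + 2t ≤ 41 gives t ∈ [-4, 20], which is 25 values.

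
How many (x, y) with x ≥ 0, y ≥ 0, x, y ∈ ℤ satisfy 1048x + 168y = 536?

gcd(1048, 168) = 8  (1048 = 6×168 + 40, 168 = 4×40 + 8, 40 = 5×8).
Back-substituting, 1048×(-4) + 168×(25) = 8.
Scale by 67: one solution is (-268, 1675). Reduce x mod 21: (5, -28).
General: x = 5 + 21t, y = -28 - 131t.
x ≥ 0 ⇒ t ≥ 0; y ≥ 0 ⇒ t ≤ -1. So t ∈ [0, -1]: 0 solutions.

0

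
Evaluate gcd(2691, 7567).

gcd(7567, 2691) = 23  (7567 = 2*2691 + 2185, 2691 = 1*2185 + 506, 2185 = 4*506 + 161, 506 = 3*161 + 23, 161 = 7*23).

23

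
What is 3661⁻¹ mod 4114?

445

gcd(4114, 3661) = 1  (4114 = 1×3661 + 453, 3661 = 8×453 + 37, 453 = 12×37 + 9, 37 = 4×9 + 1, 9 = 9×1).
Back-substituting, 3661×(445) + 4114×(-396) = 1.
So 3661×445 ≡ 1 (mod 4114), and 445 mod 4114 = 445.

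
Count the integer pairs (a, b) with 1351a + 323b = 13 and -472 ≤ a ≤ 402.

3

gcd(1351, 323) = 1.
By Bézout, 1351*(-104) + 323*(435) = 1.
Particular solution: (263, -1100).
General solution: a = 263 + 323t, b = -1100 - 1351t for integer t.
-472 ≤ 263 + 323t ≤ 402 gives t ∈ [-2, 0], which is 3 values.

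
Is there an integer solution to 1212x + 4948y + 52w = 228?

yes

gcd(4948, 1212):
  4948 = 4*1212 + 100
  1212 = 12*100 + 12
  100 = 8*12 + 4
  12 = 3*4
so gcd(4948, 1212) = 4.
gcd(4, 52) = 4.
4 divides 228, so integer solutions exist.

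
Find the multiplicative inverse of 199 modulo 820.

239

gcd(820, 199):
  820 = 4·199 + 24
  199 = 8·24 + 7
  24 = 3·7 + 3
  7 = 2·3 + 1
  3 = 3·1
so gcd(820, 199) = 1.
Back-substitute for Bézout coefficients:
  1 = 7 - 2·3
  ... = 199·(239) + 820·(-58)
So 199·239 ≡ 1 (mod 820), and 239 mod 820 = 239.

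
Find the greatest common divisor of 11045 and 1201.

1

gcd(11045, 1201):
  11045 = 9*1201 + 236
  1201 = 5*236 + 21
  236 = 11*21 + 5
  21 = 4*5 + 1
  5 = 5*1
so gcd(11045, 1201) = 1.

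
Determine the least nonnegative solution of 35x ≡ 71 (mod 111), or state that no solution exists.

gcd(111, 35) = 1  (111 = 3×35 + 6, 35 = 5×6 + 5, 6 = 1×5 + 1, 5 = 5×1).
1 divides 71, so solutions exist.
Back-substituting, 35×(-19) + 111×(6) = 1.
So 35×(-19) ≡ 1 (mod 111); multiply by 71: x ≡ -1349 (mod 111).
Smallest nonnegative: x = -1349 mod 111 = 94.

94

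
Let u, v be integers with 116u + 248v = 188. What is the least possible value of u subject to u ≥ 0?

23

gcd(248, 116) = 4.
4 divides 188, so solutions exist.
By Bézout, 116×(15) + 248×(-7) = 4.
Scale by 188/4 = 47: (u₀, v₀) = (705, -329).
General solution: u = 705 + 62t, v = -329 - 29t for integer t.
u ≥ 0: smallest is 705 mod 62 = 23 (at t = -11), with v = -10.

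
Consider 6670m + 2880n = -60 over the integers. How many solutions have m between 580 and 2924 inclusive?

8

gcd(6670, 2880) = 10.
By Bézout, 6670*(19) + 2880*(-44) = 10.
Particular solution: (174, -403).
General solution: m = 174 + 288t, n = -403 - 667t for integer t.
580 ≤ 174 + 288t ≤ 2924 gives t ∈ [2, 9], which is 8 values.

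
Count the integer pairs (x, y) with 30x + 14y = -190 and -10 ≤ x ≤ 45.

gcd(30, 14):
  30 = 2*14 + 2
  14 = 7*2
so gcd(30, 14) = 2.
Back-substitute for Bézout coefficients:
  2 = 30 - 2*14
  ... = 30*(1) + 14*(-2)
Scale by -95: particular solution (-95, 190); reduce x mod 7: (3, -20).
General solution: x = 3 + 7t, y = -20 - 15t for integer t.
-10 ≤ 3 + 7t ≤ 45 gives t ∈ [-1, 6], which is 8 values.

8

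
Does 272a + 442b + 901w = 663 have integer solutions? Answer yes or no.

gcd(442, 272) = 34  (442 = 1×272 + 170, 272 = 1×170 + 102, 170 = 1×102 + 68, 102 = 1×68 + 34, 68 = 2×34).
gcd(34, 901) = 17.
17 divides 663, so integer solutions exist.

yes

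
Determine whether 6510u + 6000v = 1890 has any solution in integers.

yes

gcd(6510, 6000) = 30  (6510 = 1×6000 + 510, 6000 = 11×510 + 390, 510 = 1×390 + 120, 390 = 3×120 + 30, 120 = 4×30).
30 divides 1890, so integer solutions exist.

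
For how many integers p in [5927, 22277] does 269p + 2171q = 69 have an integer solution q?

8

gcd(2171, 269) = 1  (2171 = 8×269 + 19, 269 = 14×19 + 3, 19 = 6×3 + 1, 3 = 3×1).
Back-substituting, 269×(-686) + 2171×(85) = 1.
Scale by 69: particular solution (-47334, 5865); reduce p mod 2171: (428, -53).
General solution: p = 428 + 2171t, q = -53 - 269t for integer t.
5927 ≤ 428 + 2171t ≤ 22277 gives t ∈ [3, 10], which is 8 values.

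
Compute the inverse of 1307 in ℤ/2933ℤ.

2271

gcd(2933, 1307) = 1.
By Bézout, 1307×(-662) + 2933×(295) = 1.
So 1307×-662 ≡ 1 (mod 2933), and -662 mod 2933 = 2271.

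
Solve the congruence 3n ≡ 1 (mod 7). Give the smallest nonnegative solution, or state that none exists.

5

gcd(7, 3) = 1  (7 = 2*3 + 1, 3 = 3*1).
1 divides 1, so solutions exist.
Back-substituting, 3*(-2) + 7*(1) = 1.
So 3*(-2) ≡ 1 (mod 7); multiply by 1: n ≡ -2 (mod 7).
Smallest nonnegative: n = -2 mod 7 = 5.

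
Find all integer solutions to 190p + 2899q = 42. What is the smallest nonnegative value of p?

2472

gcd(2899, 190):
  2899 = 15×190 + 49
  190 = 3×49 + 43
  49 = 1×43 + 6
  43 = 7×6 + 1
  6 = 6×1
so gcd(2899, 190) = 1.
1 divides 42, so solutions exist.
Back-substitute for Bézout coefficients:
  1 = 43 - 7×6
  ... = 190×(473) + 2899×(-31)
Scale by 42/1 = 42: (p₀, q₀) = (19866, -1302).
General solution: p = 19866 + 2899t, q = -1302 - 190t for integer t.
p ≥ 0: smallest is 19866 mod 2899 = 2472 (at t = -6), with q = -162.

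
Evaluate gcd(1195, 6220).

gcd(6220, 1195):
  6220 = 5*1195 + 245
  1195 = 4*245 + 215
  245 = 1*215 + 30
  215 = 7*30 + 5
  30 = 6*5
so gcd(6220, 1195) = 5.

5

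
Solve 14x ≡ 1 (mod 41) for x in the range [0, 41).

gcd(41, 14) = 1  (41 = 2*14 + 13, 14 = 1*13 + 1, 13 = 13*1).
Back-substituting, 14*(3) + 41*(-1) = 1.
So 14*3 ≡ 1 (mod 41), and 3 mod 41 = 3.

3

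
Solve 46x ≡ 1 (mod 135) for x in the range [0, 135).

91

gcd(135, 46) = 1.
By Bézout, 46*(-44) + 135*(15) = 1.
So 46*-44 ≡ 1 (mod 135), and -44 mod 135 = 91.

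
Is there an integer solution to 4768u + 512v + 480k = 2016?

yes

gcd(4768, 512) = 32.
gcd(32, 480) = 32.
32 divides 2016, so integer solutions exist.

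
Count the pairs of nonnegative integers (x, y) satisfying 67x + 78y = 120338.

23

gcd(78, 67):
  78 = 1*67 + 11
  67 = 6*11 + 1
  11 = 11*1
so gcd(78, 67) = 1.
Back-substitute for Bézout coefficients:
  1 = 67 - 6*11
  ... = 67*(7) + 78*(-6)
Scale by 120338: one solution is (842366, -722028). Reduce x mod 78: (44, 1505).
General: x = 44 + 78t, y = 1505 - 67t.
x ≥ 0 ⇒ t ≥ 0; y ≥ 0 ⇒ t ≤ 22. So t ∈ [0, 22]: 23 solutions.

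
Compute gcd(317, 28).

gcd(317, 28):
  317 = 11*28 + 9
  28 = 3*9 + 1
  9 = 9*1
so gcd(317, 28) = 1.

1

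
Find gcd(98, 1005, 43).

1

gcd(1005, 98) = 1  (1005 = 10*98 + 25, 98 = 3*25 + 23, 25 = 1*23 + 2, 23 = 11*2 + 1, 2 = 2*1).
gcd(1, 43) = 1.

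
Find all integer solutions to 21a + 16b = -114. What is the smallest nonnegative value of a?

6

gcd(21, 16) = 1.
1 divides -114, so solutions exist.
By Bézout, 21·(-3) + 16·(4) = 1.
Scale by -114/1 = -114: (a₀, b₀) = (342, -456).
General solution: a = 342 + 16t, b = -456 - 21t for integer t.
a ≥ 0: smallest is 342 mod 16 = 6 (at t = -21), with b = -15.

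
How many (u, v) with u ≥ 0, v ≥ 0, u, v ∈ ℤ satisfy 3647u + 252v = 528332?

4

gcd(3647, 252):
  3647 = 14×252 + 119
  252 = 2×119 + 14
  119 = 8×14 + 7
  14 = 2×7
so gcd(3647, 252) = 7.
Back-substitute for Bézout coefficients:
  7 = 119 - 8×14
  ... = 3647×(17) + 252×(-246)
Scale by 75476: one solution is (1283092, -18567096). Reduce u mod 36: (16, 1865).
General: u = 16 + 36t, v = 1865 - 521t.
u ≥ 0 ⇒ t ≥ 0; v ≥ 0 ⇒ t ≤ 3. So t ∈ [0, 3]: 4 solutions.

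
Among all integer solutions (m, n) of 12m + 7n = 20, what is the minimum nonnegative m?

4

gcd(12, 7):
  12 = 1*7 + 5
  7 = 1*5 + 2
  5 = 2*2 + 1
  2 = 2*1
so gcd(12, 7) = 1.
1 divides 20, so solutions exist.
Back-substitute for Bézout coefficients:
  1 = 5 - 2*2
  ... = 12*(3) + 7*(-5)
Scale by 20/1 = 20: (m₀, n₀) = (60, -100).
General solution: m = 60 + 7t, n = -100 - 12t for integer t.
m ≥ 0: smallest is 60 mod 7 = 4 (at t = -8), with n = -4.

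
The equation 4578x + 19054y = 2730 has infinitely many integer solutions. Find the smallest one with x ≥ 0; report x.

gcd(19054, 4578):
  19054 = 4·4578 + 742
  4578 = 6·742 + 126
  742 = 5·126 + 112
  126 = 1·112 + 14
  112 = 8·14
so gcd(19054, 4578) = 14.
14 divides 2730, so solutions exist.
Back-substitute for Bézout coefficients:
  14 = 126 - 1·112
  ... = 4578·(154) + 19054·(-37)
Scale by 2730/14 = 195: (x₀, y₀) = (30030, -7215).
General solution: x = 30030 + 1361t, y = -7215 - 327t for integer t.
x ≥ 0: smallest is 30030 mod 1361 = 88 (at t = -22), with y = -21.

88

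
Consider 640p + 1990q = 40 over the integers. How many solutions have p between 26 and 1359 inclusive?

gcd(1990, 640) = 10  (1990 = 3·640 + 70, 640 = 9·70 + 10, 70 = 7·10).
Back-substituting, 640·(28) + 1990·(-9) = 10.
Scale by 4: particular solution (112, -36); reduce p mod 199: (112, -36).
General solution: p = 112 + 199t, q = -36 - 64t for integer t.
26 ≤ 112 + 199t ≤ 1359 gives t ∈ [0, 6], which is 7 values.

7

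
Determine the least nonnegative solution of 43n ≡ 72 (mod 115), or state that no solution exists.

114

gcd(115, 43) = 1.
1 divides 72, so solutions exist.
By Bézout, 43·(-8) + 115·(3) = 1.
So 43·(-8) ≡ 1 (mod 115); multiply by 72: n ≡ -576 (mod 115).
Smallest nonnegative: n = -576 mod 115 = 114.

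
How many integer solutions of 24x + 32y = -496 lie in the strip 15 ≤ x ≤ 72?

14

gcd(32, 24) = 8  (32 = 1*24 + 8, 24 = 3*8).
Back-substituting, 24*(-1) + 32*(1) = 8.
Scale by -62: particular solution (62, -62); reduce x mod 4: (2, -17).
General solution: x = 2 + 4t, y = -17 - 3t for integer t.
15 ≤ 2 + 4t ≤ 72 gives t ∈ [4, 17], which is 14 values.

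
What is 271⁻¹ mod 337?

97

gcd(337, 271) = 1  (337 = 1*271 + 66, 271 = 4*66 + 7, 66 = 9*7 + 3, 7 = 2*3 + 1, 3 = 3*1).
Back-substituting, 271*(97) + 337*(-78) = 1.
So 271*97 ≡ 1 (mod 337), and 97 mod 337 = 97.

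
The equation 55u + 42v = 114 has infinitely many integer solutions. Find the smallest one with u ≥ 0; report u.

gcd(55, 42):
  55 = 1·42 + 13
  42 = 3·13 + 3
  13 = 4·3 + 1
  3 = 3·1
so gcd(55, 42) = 1.
1 divides 114, so solutions exist.
Back-substitute for Bézout coefficients:
  1 = 13 - 4·3
  ... = 55·(13) + 42·(-17)
Scale by 114/1 = 114: (u₀, v₀) = (1482, -1938).
General solution: u = 1482 + 42t, v = -1938 - 55t for integer t.
u ≥ 0: smallest is 1482 mod 42 = 12 (at t = -35), with v = -13.

12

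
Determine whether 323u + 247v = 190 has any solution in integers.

gcd(323, 247) = 19.
19 divides 190, so integer solutions exist.

yes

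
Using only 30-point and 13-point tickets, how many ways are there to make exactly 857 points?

2

Need nonnegative integers with 30j + 13k = 857.
gcd(30, 13) = 1, and 30·(-3) + 13·(7) = 1.
So (j₀, k₀) = (-2571, 5999); general j = -2571 + 13t, k = 5999 - 30t.
j ≥ 0 ⇒ t ≥ 198; k ≥ 0 ⇒ t ≤ 199. That's 2 values of t.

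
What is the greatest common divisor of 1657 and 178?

1

gcd(1657, 178):
  1657 = 9×178 + 55
  178 = 3×55 + 13
  55 = 4×13 + 3
  13 = 4×3 + 1
  3 = 3×1
so gcd(1657, 178) = 1.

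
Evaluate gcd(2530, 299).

23

gcd(2530, 299) = 23  (2530 = 8*299 + 138, 299 = 2*138 + 23, 138 = 6*23).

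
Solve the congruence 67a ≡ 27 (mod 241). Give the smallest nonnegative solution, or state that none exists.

gcd(241, 67):
  241 = 3·67 + 40
  67 = 1·40 + 27
  40 = 1·27 + 13
  27 = 2·13 + 1
  13 = 13·1
so gcd(241, 67) = 1.
1 divides 27, so solutions exist.
Back-substitute for Bézout coefficients:
  1 = 27 - 2·13
  ... = 67·(18) + 241·(-5)
So 67·(18) ≡ 1 (mod 241); multiply by 27: a ≡ 486 (mod 241).
Smallest nonnegative: a = 486 mod 241 = 4.

4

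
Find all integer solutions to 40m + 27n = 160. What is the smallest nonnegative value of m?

4

gcd(40, 27):
  40 = 1*27 + 13
  27 = 2*13 + 1
  13 = 13*1
so gcd(40, 27) = 1.
1 divides 160, so solutions exist.
Back-substitute for Bézout coefficients:
  1 = 27 - 2*13
  ... = 40*(-2) + 27*(3)
Scale by 160/1 = 160: (m₀, n₀) = (-320, 480).
General solution: m = -320 + 27t, n = 480 - 40t for integer t.
m ≥ 0: smallest is -320 mod 27 = 4 (at t = 12), with n = 0.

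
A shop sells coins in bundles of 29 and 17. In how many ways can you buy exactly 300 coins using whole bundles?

Need nonnegative integers with 29j + 17k = 300.
gcd(29, 17) = 1, and 29·(-7) + 17·(12) = 1.
So (j₀, k₀) = (-2100, 3600); general j = -2100 + 17t, k = 3600 - 29t.
j ≥ 0 ⇒ t ≥ 124; k ≥ 0 ⇒ t ≤ 124. That's 1 value of t.

1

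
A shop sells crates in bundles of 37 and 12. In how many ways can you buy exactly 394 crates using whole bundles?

Need nonnegative integers with 37j + 12k = 394.
gcd(37, 12) = 1, and 37·(1) + 12·(-3) = 1.
So (j₀, k₀) = (394, -1182); general j = 394 + 12t, k = -1182 - 37t.
j ≥ 0 ⇒ t ≥ -32; k ≥ 0 ⇒ t ≤ -32. That's 1 value of t.

1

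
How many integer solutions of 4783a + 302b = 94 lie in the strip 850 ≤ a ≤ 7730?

gcd(4783, 302) = 1.
By Bézout, 4783*(-37) + 302*(586) = 1.
Particular solution: (146, -2312).
General solution: a = 146 + 302t, b = -2312 - 4783t for integer t.
850 ≤ 146 + 302t ≤ 7730 gives t ∈ [3, 25], which is 23 values.

23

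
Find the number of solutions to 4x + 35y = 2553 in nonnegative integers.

gcd(35, 4) = 1.
By Bézout, 4×(9) + 35×(-1) = 1.
One solution: (17, 71).
General: x = 17 + 35t, y = 71 - 4t.
x ≥ 0 ⇒ t ≥ 0; y ≥ 0 ⇒ t ≤ 17. So t ∈ [0, 17]: 18 solutions.

18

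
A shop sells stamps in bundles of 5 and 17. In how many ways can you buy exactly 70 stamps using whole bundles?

Need nonnegative integers with 5j + 17k = 70.
gcd(5, 17) = 1, and 5·(7) + 17·(-2) = 1.
So (j₀, k₀) = (490, -140); general j = 490 + 17t, k = -140 - 5t.
j ≥ 0 ⇒ t ≥ -28; k ≥ 0 ⇒ t ≤ -28. That's 1 value of t.

1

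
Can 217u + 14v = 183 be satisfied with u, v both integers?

gcd(217, 14) = 7  (217 = 15*14 + 7, 14 = 2*7).
7 does not divide 183 (remainder 1), so no integer solutions.

no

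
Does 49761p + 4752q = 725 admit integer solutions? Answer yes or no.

gcd(49761, 4752) = 27  (49761 = 10×4752 + 2241, 4752 = 2×2241 + 270, 2241 = 8×270 + 81, 270 = 3×81 + 27, 81 = 3×27).
27 does not divide 725 (remainder 23), so no integer solutions.

no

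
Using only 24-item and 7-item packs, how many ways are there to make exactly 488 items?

3

Need nonnegative integers with 24j + 7k = 488.
gcd(24, 7) = 1, and 24·(-2) + 7·(7) = 1.
So (j₀, k₀) = (-976, 3416); general j = -976 + 7t, k = 3416 - 24t.
j ≥ 0 ⇒ t ≥ 140; k ≥ 0 ⇒ t ≤ 142. That's 3 values of t.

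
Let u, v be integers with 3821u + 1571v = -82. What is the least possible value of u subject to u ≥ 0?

1321

gcd(3821, 1571) = 1.
1 divides -82, so solutions exist.
By Bézout, 3821·(118) + 1571·(-287) = 1.
Scale by -82/1 = -82: (u₀, v₀) = (-9676, 23534).
General solution: u = -9676 + 1571t, v = 23534 - 3821t for integer t.
u ≥ 0: smallest is -9676 mod 1571 = 1321 (at t = 7), with v = -3213.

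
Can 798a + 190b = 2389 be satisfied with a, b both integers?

gcd(798, 190) = 38.
38 does not divide 2389 (remainder 33), so no integer solutions.

no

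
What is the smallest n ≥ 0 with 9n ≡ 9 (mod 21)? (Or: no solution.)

1

gcd(21, 9):
  21 = 2*9 + 3
  9 = 3*3
so gcd(21, 9) = 3.
3 divides 9, so solutions exist.
Back-substitute for Bézout coefficients:
  3 = 21 - 2*9
  ... = 9*(-2) + 21*(1)
So 9*(-2) ≡ 3 (mod 21); multiply by 3: n ≡ -6 (mod 7).
Smallest nonnegative: n = -6 mod 7 = 1.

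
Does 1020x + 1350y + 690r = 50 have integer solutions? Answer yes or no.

gcd(1350, 1020) = 30  (1350 = 1×1020 + 330, 1020 = 3×330 + 30, 330 = 11×30).
gcd(30, 690) = 30.
30 does not divide 50 (remainder 20), so no integer solutions.

no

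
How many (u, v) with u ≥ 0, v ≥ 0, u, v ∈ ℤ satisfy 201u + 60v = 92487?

23

gcd(201, 60):
  201 = 3*60 + 21
  60 = 2*21 + 18
  21 = 1*18 + 3
  18 = 6*3
so gcd(201, 60) = 3.
Back-substitute for Bézout coefficients:
  3 = 21 - 1*18
  ... = 201*(3) + 60*(-10)
Scale by 30829: one solution is (92487, -308290). Reduce u mod 20: (7, 1518).
General: u = 7 + 20t, v = 1518 - 67t.
u ≥ 0 ⇒ t ≥ 0; v ≥ 0 ⇒ t ≤ 22. So t ∈ [0, 22]: 23 solutions.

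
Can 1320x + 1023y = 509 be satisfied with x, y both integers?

gcd(1320, 1023) = 33  (1320 = 1*1023 + 297, 1023 = 3*297 + 132, 297 = 2*132 + 33, 132 = 4*33).
33 does not divide 509 (remainder 14), so no integer solutions.

no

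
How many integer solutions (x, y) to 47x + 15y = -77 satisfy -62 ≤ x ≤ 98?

gcd(47, 15) = 1  (47 = 3*15 + 2, 15 = 7*2 + 1, 2 = 2*1).
Back-substituting, 47*(-7) + 15*(22) = 1.
Scale by -77: particular solution (539, -1694); reduce x mod 15: (14, -49).
General solution: x = 14 + 15t, y = -49 - 47t for integer t.
-62 ≤ 14 + 15t ≤ 98 gives t ∈ [-5, 5], which is 11 values.

11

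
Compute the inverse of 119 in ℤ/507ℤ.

98

gcd(507, 119):
  507 = 4*119 + 31
  119 = 3*31 + 26
  31 = 1*26 + 5
  26 = 5*5 + 1
  5 = 5*1
so gcd(507, 119) = 1.
Back-substitute for Bézout coefficients:
  1 = 26 - 5*5
  ... = 119*(98) + 507*(-23)
So 119*98 ≡ 1 (mod 507), and 98 mod 507 = 98.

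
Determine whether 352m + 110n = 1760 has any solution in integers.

gcd(352, 110) = 22.
22 divides 1760, so integer solutions exist.

yes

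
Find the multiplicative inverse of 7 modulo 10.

3

gcd(10, 7) = 1.
By Bézout, 7·(3) + 10·(-2) = 1.
So 7·3 ≡ 1 (mod 10), and 3 mod 10 = 3.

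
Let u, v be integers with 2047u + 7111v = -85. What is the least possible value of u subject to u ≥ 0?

3849

gcd(7111, 2047) = 1.
1 divides -85, so solutions exist.
By Bézout, 2047×(-3057) + 7111×(880) = 1.
Scale by -85/1 = -85: (u₀, v₀) = (259845, -74800).
General solution: u = 259845 + 7111t, v = -74800 - 2047t for integer t.
u ≥ 0: smallest is 259845 mod 7111 = 3849 (at t = -36), with v = -1108.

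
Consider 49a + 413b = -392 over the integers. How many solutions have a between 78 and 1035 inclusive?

16

gcd(413, 49):
  413 = 8×49 + 21
  49 = 2×21 + 7
  21 = 3×7
so gcd(413, 49) = 7.
Back-substitute for Bézout coefficients:
  7 = 49 - 2×21
  ... = 49×(17) + 413×(-2)
Scale by -56: particular solution (-952, 112); reduce a mod 59: (51, -7).
General solution: a = 51 + 59t, b = -7 - 7t for integer t.
78 ≤ 51 + 59t ≤ 1035 gives t ∈ [1, 16], which is 16 values.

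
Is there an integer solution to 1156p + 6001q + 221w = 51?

yes

gcd(6001, 1156) = 17  (6001 = 5*1156 + 221, 1156 = 5*221 + 51, 221 = 4*51 + 17, 51 = 3*17).
gcd(17, 221) = 17.
17 divides 51, so integer solutions exist.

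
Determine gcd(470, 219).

gcd(470, 219) = 1  (470 = 2*219 + 32, 219 = 6*32 + 27, 32 = 1*27 + 5, 27 = 5*5 + 2, 5 = 2*2 + 1, 2 = 2*1).

1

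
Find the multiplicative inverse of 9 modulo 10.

9

gcd(10, 9):
  10 = 1·9 + 1
  9 = 9·1
so gcd(10, 9) = 1.
Back-substitute for Bézout coefficients:
  1 = 10 - 1·9
  ... = 9·(-1) + 10·(1)
So 9·-1 ≡ 1 (mod 10), and -1 mod 10 = 9.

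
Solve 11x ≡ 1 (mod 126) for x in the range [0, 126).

23

gcd(126, 11):
  126 = 11*11 + 5
  11 = 2*5 + 1
  5 = 5*1
so gcd(126, 11) = 1.
Back-substitute for Bézout coefficients:
  1 = 11 - 2*5
  ... = 11*(23) + 126*(-2)
So 11*23 ≡ 1 (mod 126), and 23 mod 126 = 23.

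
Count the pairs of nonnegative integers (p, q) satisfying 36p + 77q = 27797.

11

gcd(77, 36) = 1  (77 = 2·36 + 5, 36 = 7·5 + 1, 5 = 5·1).
Back-substituting, 36·(15) + 77·(-7) = 1.
Scale by 27797: one solution is (416955, -194579). Reduce p mod 77: (0, 361).
General: p = 0 + 77t, q = 361 - 36t.
p ≥ 0 ⇒ t ≥ 0; q ≥ 0 ⇒ t ≤ 10. So t ∈ [0, 10]: 11 solutions.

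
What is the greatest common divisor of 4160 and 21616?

16

gcd(21616, 4160):
  21616 = 5×4160 + 816
  4160 = 5×816 + 80
  816 = 10×80 + 16
  80 = 5×16
so gcd(21616, 4160) = 16.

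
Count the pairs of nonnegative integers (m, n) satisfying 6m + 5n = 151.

5

gcd(6, 5):
  6 = 1*5 + 1
  5 = 5*1
so gcd(6, 5) = 1.
Back-substitute for Bézout coefficients:
  1 = 6 - 1*5
  ... = 6*(1) + 5*(-1)
Scale by 151: one solution is (151, -151). Reduce m mod 5: (1, 29).
General: m = 1 + 5t, n = 29 - 6t.
m ≥ 0 ⇒ t ≥ 0; n ≥ 0 ⇒ t ≤ 4. So t ∈ [0, 4]: 5 solutions.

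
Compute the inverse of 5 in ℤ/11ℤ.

9

gcd(11, 5) = 1  (11 = 2·5 + 1, 5 = 5·1).
Back-substituting, 5·(-2) + 11·(1) = 1.
So 5·-2 ≡ 1 (mod 11), and -2 mod 11 = 9.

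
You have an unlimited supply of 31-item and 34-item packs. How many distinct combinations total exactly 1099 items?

1

Need nonnegative integers with 31j + 34k = 1099.
gcd(31, 34) = 1, and 31·(11) + 34·(-10) = 1.
So (j₀, k₀) = (12089, -10990); general j = 12089 + 34t, k = -10990 - 31t.
j ≥ 0 ⇒ t ≥ -355; k ≥ 0 ⇒ t ≤ -355. That's 1 value of t.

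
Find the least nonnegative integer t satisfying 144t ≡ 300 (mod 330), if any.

25

gcd(330, 144) = 6  (330 = 2×144 + 42, 144 = 3×42 + 18, 42 = 2×18 + 6, 18 = 3×6).
6 divides 300, so solutions exist.
Back-substituting, 144×(-16) + 330×(7) = 6.
So 144×(-16) ≡ 6 (mod 330); multiply by 50: t ≡ -800 (mod 55).
Smallest nonnegative: t = -800 mod 55 = 25.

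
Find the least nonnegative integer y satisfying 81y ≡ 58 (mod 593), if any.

30

gcd(593, 81) = 1  (593 = 7·81 + 26, 81 = 3·26 + 3, 26 = 8·3 + 2, 3 = 1·2 + 1, 2 = 2·1).
1 divides 58, so solutions exist.
Back-substituting, 81·(205) + 593·(-28) = 1.
So 81·(205) ≡ 1 (mod 593); multiply by 58: y ≡ 11890 (mod 593).
Smallest nonnegative: y = 11890 mod 593 = 30.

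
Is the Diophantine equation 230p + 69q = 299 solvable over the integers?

gcd(230, 69) = 23  (230 = 3*69 + 23, 69 = 3*23).
23 divides 299, so integer solutions exist.

yes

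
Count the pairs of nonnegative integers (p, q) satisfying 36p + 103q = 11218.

gcd(103, 36) = 1.
By Bézout, 36·(-20) + 103·(7) = 1.
One solution: (77, 82).
General: p = 77 + 103t, q = 82 - 36t.
p ≥ 0 ⇒ t ≥ 0; q ≥ 0 ⇒ t ≤ 2. So t ∈ [0, 2]: 3 solutions.

3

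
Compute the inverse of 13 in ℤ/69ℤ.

gcd(69, 13) = 1  (69 = 5*13 + 4, 13 = 3*4 + 1, 4 = 4*1).
Back-substituting, 13*(16) + 69*(-3) = 1.
So 13*16 ≡ 1 (mod 69), and 16 mod 69 = 16.

16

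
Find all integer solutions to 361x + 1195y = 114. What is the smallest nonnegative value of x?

gcd(1195, 361) = 1.
1 divides 114, so solutions exist.
By Bézout, 361·(96) + 1195·(-29) = 1.
Scale by 114/1 = 114: (x₀, y₀) = (10944, -3306).
General solution: x = 10944 + 1195t, y = -3306 - 361t for integer t.
x ≥ 0: smallest is 10944 mod 1195 = 189 (at t = -9), with y = -57.

189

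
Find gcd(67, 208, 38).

gcd(208, 67) = 1  (208 = 3×67 + 7, 67 = 9×7 + 4, 7 = 1×4 + 3, 4 = 1×3 + 1, 3 = 3×1).
gcd(1, 38) = 1.

1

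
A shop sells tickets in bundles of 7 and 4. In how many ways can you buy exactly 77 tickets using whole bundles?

3

Need nonnegative integers with 7j + 4k = 77.
gcd(7, 4) = 1, and 7·(-1) + 4·(2) = 1.
So (j₀, k₀) = (-77, 154); general j = -77 + 4t, k = 154 - 7t.
j ≥ 0 ⇒ t ≥ 20; k ≥ 0 ⇒ t ≤ 22. That's 3 values of t.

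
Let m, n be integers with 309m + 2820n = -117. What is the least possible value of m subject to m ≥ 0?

27

gcd(2820, 309) = 3.
3 divides -117, so solutions exist.
By Bézout, 309×(-73) + 2820×(8) = 3.
Scale by -117/3 = -39: (m₀, n₀) = (2847, -312).
General solution: m = 2847 + 940t, n = -312 - 103t for integer t.
m ≥ 0: smallest is 2847 mod 940 = 27 (at t = -3), with n = -3.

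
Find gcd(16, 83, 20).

gcd(83, 16) = 1.
gcd(1, 20) = 1.

1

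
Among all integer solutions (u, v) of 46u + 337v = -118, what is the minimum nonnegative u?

gcd(337, 46):
  337 = 7*46 + 15
  46 = 3*15 + 1
  15 = 15*1
so gcd(337, 46) = 1.
1 divides -118, so solutions exist.
Back-substitute for Bézout coefficients:
  1 = 46 - 3*15
  ... = 46*(22) + 337*(-3)
Scale by -118/1 = -118: (u₀, v₀) = (-2596, 354).
General solution: u = -2596 + 337t, v = 354 - 46t for integer t.
u ≥ 0: smallest is -2596 mod 337 = 100 (at t = 8), with v = -14.

100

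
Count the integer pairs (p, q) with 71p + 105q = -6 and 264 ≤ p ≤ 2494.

gcd(105, 71) = 1  (105 = 1*71 + 34, 71 = 2*34 + 3, 34 = 11*3 + 1, 3 = 3*1).
Back-substituting, 71*(-34) + 105*(23) = 1.
Scale by -6: particular solution (204, -138); reduce p mod 105: (99, -67).
General solution: p = 99 + 105t, q = -67 - 71t for integer t.
264 ≤ 99 + 105t ≤ 2494 gives t ∈ [2, 22], which is 21 values.

21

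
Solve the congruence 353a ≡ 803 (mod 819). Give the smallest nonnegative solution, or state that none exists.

gcd(819, 353) = 1.
1 divides 803, so solutions exist.
By Bézout, 353·(-58) + 819·(25) = 1.
So 353·(-58) ≡ 1 (mod 819); multiply by 803: a ≡ -46574 (mod 819).
Smallest nonnegative: a = -46574 mod 819 = 109.

109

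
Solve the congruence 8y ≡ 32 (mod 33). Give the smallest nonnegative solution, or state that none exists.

4

gcd(33, 8):
  33 = 4·8 + 1
  8 = 8·1
so gcd(33, 8) = 1.
1 divides 32, so solutions exist.
Back-substitute for Bézout coefficients:
  1 = 33 - 4·8
  ... = 8·(-4) + 33·(1)
So 8·(-4) ≡ 1 (mod 33); multiply by 32: y ≡ -128 (mod 33).
Smallest nonnegative: y = -128 mod 33 = 4.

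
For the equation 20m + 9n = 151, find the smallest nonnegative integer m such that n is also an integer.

8

gcd(20, 9):
  20 = 2*9 + 2
  9 = 4*2 + 1
  2 = 2*1
so gcd(20, 9) = 1.
1 divides 151, so solutions exist.
Back-substitute for Bézout coefficients:
  1 = 9 - 4*2
  ... = 20*(-4) + 9*(9)
Scale by 151/1 = 151: (m₀, n₀) = (-604, 1359).
General solution: m = -604 + 9t, n = 1359 - 20t for integer t.
m ≥ 0: smallest is -604 mod 9 = 8 (at t = 68), with n = -1.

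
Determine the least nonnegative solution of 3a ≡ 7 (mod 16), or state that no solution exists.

gcd(16, 3) = 1  (16 = 5×3 + 1, 3 = 3×1).
1 divides 7, so solutions exist.
Back-substituting, 3×(-5) + 16×(1) = 1.
So 3×(-5) ≡ 1 (mod 16); multiply by 7: a ≡ -35 (mod 16).
Smallest nonnegative: a = -35 mod 16 = 13.

13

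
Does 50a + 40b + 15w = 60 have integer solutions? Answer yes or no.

yes

gcd(50, 40):
  50 = 1×40 + 10
  40 = 4×10
so gcd(50, 40) = 10.
gcd(10, 15) = 5.
5 divides 60, so integer solutions exist.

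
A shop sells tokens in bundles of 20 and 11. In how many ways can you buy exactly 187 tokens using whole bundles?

Need nonnegative integers with 20j + 11k = 187.
gcd(20, 11) = 1, and 20·(5) + 11·(-9) = 1.
So (j₀, k₀) = (935, -1683); general j = 935 + 11t, k = -1683 - 20t.
j ≥ 0 ⇒ t ≥ -85; k ≥ 0 ⇒ t ≤ -85. That's 1 value of t.

1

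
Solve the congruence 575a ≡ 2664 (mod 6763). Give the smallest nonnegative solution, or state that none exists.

4380

gcd(6763, 575) = 1.
1 divides 2664, so solutions exist.
By Bézout, 575*(-3258) + 6763*(277) = 1.
So 575*(-3258) ≡ 1 (mod 6763); multiply by 2664: a ≡ -8679312 (mod 6763).
Smallest nonnegative: a = -8679312 mod 6763 = 4380.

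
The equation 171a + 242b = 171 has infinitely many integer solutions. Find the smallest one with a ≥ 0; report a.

gcd(242, 171):
  242 = 1*171 + 71
  171 = 2*71 + 29
  71 = 2*29 + 13
  29 = 2*13 + 3
  13 = 4*3 + 1
  3 = 3*1
so gcd(242, 171) = 1.
1 divides 171, so solutions exist.
Back-substitute for Bézout coefficients:
  1 = 13 - 4*3
  ... = 171*(-75) + 242*(53)
Scale by 171/1 = 171: (a₀, b₀) = (-12825, 9063).
General solution: a = -12825 + 242t, b = 9063 - 171t for integer t.
a ≥ 0: smallest is -12825 mod 242 = 1 (at t = 53), with b = 0.

1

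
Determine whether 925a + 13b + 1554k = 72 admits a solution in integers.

yes

gcd(925, 13) = 1.
gcd(1, 1554) = 1.
1 divides 72, so integer solutions exist.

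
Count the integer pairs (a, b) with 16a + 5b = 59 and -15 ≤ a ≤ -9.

1

gcd(16, 5) = 1  (16 = 3·5 + 1, 5 = 5·1).
Back-substituting, 16·(1) + 5·(-3) = 1.
Scale by 59: particular solution (59, -177); reduce a mod 5: (4, -1).
General solution: a = 4 + 5t, b = -1 - 16t for integer t.
-15 ≤ 4 + 5t ≤ -9 gives t ∈ [-3, -3], which is 1 value.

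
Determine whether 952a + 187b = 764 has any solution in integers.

no

gcd(952, 187):
  952 = 5·187 + 17
  187 = 11·17
so gcd(952, 187) = 17.
17 does not divide 764 (remainder 16), so no integer solutions.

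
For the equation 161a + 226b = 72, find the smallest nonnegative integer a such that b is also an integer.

58

gcd(226, 161) = 1.
1 divides 72, so solutions exist.
By Bézout, 161*(73) + 226*(-52) = 1.
Scale by 72/1 = 72: (a₀, b₀) = (5256, -3744).
General solution: a = 5256 + 226t, b = -3744 - 161t for integer t.
a ≥ 0: smallest is 5256 mod 226 = 58 (at t = -23), with b = -41.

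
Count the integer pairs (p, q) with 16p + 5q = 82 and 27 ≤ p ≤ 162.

gcd(16, 5) = 1.
By Bézout, 16×(1) + 5×(-3) = 1.
Particular solution: (2, 10).
General solution: p = 2 + 5t, q = 10 - 16t for integer t.
27 ≤ 2 + 5t ≤ 162 gives t ∈ [5, 32], which is 28 values.

28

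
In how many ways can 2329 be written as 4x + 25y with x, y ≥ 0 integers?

gcd(25, 4):
  25 = 6*4 + 1
  4 = 4*1
so gcd(25, 4) = 1.
Back-substitute for Bézout coefficients:
  1 = 25 - 6*4
  ... = 4*(-6) + 25*(1)
Scale by 2329: one solution is (-13974, 2329). Reduce x mod 25: (1, 93).
General: x = 1 + 25t, y = 93 - 4t.
x ≥ 0 ⇒ t ≥ 0; y ≥ 0 ⇒ t ≤ 23. So t ∈ [0, 23]: 24 solutions.

24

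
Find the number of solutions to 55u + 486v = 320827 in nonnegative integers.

gcd(486, 55) = 1.
By Bézout, 55*(-53) + 486*(6) = 1.
One solution: (337, 622).
General: u = 337 + 486t, v = 622 - 55t.
u ≥ 0 ⇒ t ≥ 0; v ≥ 0 ⇒ t ≤ 11. So t ∈ [0, 11]: 12 solutions.

12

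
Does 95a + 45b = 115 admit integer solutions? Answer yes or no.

gcd(95, 45) = 5.
5 divides 115, so integer solutions exist.

yes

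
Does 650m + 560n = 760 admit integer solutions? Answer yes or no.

yes

gcd(650, 560) = 10  (650 = 1×560 + 90, 560 = 6×90 + 20, 90 = 4×20 + 10, 20 = 2×10).
10 divides 760, so integer solutions exist.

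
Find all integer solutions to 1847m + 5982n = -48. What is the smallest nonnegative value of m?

gcd(5982, 1847) = 1.
1 divides -48, so solutions exist.
By Bézout, 1847*(-1153) + 5982*(356) = 1.
Scale by -48/1 = -48: (m₀, n₀) = (55344, -17088).
General solution: m = 55344 + 5982t, n = -17088 - 1847t for integer t.
m ≥ 0: smallest is 55344 mod 5982 = 1506 (at t = -9), with n = -465.

1506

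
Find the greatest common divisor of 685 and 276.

gcd(685, 276):
  685 = 2·276 + 133
  276 = 2·133 + 10
  133 = 13·10 + 3
  10 = 3·3 + 1
  3 = 3·1
so gcd(685, 276) = 1.

1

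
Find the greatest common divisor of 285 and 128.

gcd(285, 128):
  285 = 2×128 + 29
  128 = 4×29 + 12
  29 = 2×12 + 5
  12 = 2×5 + 2
  5 = 2×2 + 1
  2 = 2×1
so gcd(285, 128) = 1.

1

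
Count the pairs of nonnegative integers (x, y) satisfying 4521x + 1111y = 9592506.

gcd(4521, 1111):
  4521 = 4×1111 + 77
  1111 = 14×77 + 33
  77 = 2×33 + 11
  33 = 3×11
so gcd(4521, 1111) = 11.
Back-substitute for Bézout coefficients:
  11 = 77 - 2×33
  ... = 4521×(29) + 1111×(-118)
Scale by 872046: one solution is (25289334, -102901428). Reduce x mod 101: (45, 8451).
General: x = 45 + 101t, y = 8451 - 411t.
x ≥ 0 ⇒ t ≥ 0; y ≥ 0 ⇒ t ≤ 20. So t ∈ [0, 20]: 21 solutions.

21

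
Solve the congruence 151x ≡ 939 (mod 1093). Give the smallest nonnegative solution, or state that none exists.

gcd(1093, 151) = 1.
1 divides 939, so solutions exist.
By Bézout, 151·(-152) + 1093·(21) = 1.
So 151·(-152) ≡ 1 (mod 1093); multiply by 939: x ≡ -142728 (mod 1093).
Smallest nonnegative: x = -142728 mod 1093 = 455.

455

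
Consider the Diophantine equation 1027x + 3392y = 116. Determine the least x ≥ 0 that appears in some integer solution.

3260

gcd(3392, 1027) = 1  (3392 = 3*1027 + 311, 1027 = 3*311 + 94, 311 = 3*94 + 29, 94 = 3*29 + 7, 29 = 4*7 + 1, 7 = 7*1).
1 divides 116, so solutions exist.
Back-substituting, 1027*(-469) + 3392*(142) = 1.
Scale by 116/1 = 116: (x₀, y₀) = (-54404, 16472).
General solution: x = -54404 + 3392t, y = 16472 - 1027t for integer t.
x ≥ 0: smallest is -54404 mod 3392 = 3260 (at t = 17), with y = -987.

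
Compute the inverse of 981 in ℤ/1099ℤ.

624

gcd(1099, 981) = 1  (1099 = 1*981 + 118, 981 = 8*118 + 37, 118 = 3*37 + 7, 37 = 5*7 + 2, 7 = 3*2 + 1, 2 = 2*1).
Back-substituting, 981*(-475) + 1099*(424) = 1.
So 981*-475 ≡ 1 (mod 1099), and -475 mod 1099 = 624.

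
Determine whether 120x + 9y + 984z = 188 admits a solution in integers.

gcd(120, 9):
  120 = 13*9 + 3
  9 = 3*3
so gcd(120, 9) = 3.
gcd(3, 984) = 3.
3 does not divide 188 (remainder 2), so no integer solutions.

no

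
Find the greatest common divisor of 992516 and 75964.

gcd(992516, 75964) = 28  (992516 = 13·75964 + 4984, 75964 = 15·4984 + 1204, 4984 = 4·1204 + 168, 1204 = 7·168 + 28, 168 = 6·28).

28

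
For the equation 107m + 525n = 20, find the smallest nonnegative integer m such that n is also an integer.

gcd(525, 107):
  525 = 4×107 + 97
  107 = 1×97 + 10
  97 = 9×10 + 7
  10 = 1×7 + 3
  7 = 2×3 + 1
  3 = 3×1
so gcd(525, 107) = 1.
1 divides 20, so solutions exist.
Back-substitute for Bézout coefficients:
  1 = 7 - 2×3
  ... = 107×(-157) + 525×(32)
Scale by 20/1 = 20: (m₀, n₀) = (-3140, 640).
General solution: m = -3140 + 525t, n = 640 - 107t for integer t.
m ≥ 0: smallest is -3140 mod 525 = 10 (at t = 6), with n = -2.

10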